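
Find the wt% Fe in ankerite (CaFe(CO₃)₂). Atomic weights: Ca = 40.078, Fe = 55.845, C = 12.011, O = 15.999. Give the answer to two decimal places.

25.86 weight percent

M(CaFe(CO₃)₂) = 215.939 g/mol.
Fe contributes 1 × 55.845 = 55.845 g per mole.
55.845/215.939 = 0.2586 → 25.86%.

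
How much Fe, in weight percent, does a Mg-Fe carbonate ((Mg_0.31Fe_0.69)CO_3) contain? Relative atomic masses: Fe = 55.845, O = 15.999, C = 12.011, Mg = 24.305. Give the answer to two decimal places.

Formula mass = 0.31×24.305 + 0.69×55.845 + 1×12.011 + 3×15.999 = 106.076 g/mol, of which 38.533 g is Fe.
So Fe makes up 38.533/106.076 = 0.3633 of the mass, i.e. 36.33%.

36.33 weight percent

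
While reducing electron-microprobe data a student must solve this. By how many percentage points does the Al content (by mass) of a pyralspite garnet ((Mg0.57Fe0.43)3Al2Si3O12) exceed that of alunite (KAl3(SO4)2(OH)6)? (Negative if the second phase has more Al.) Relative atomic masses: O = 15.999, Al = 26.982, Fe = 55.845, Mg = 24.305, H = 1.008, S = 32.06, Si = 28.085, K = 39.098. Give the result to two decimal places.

-7.38 percentage points

M((Mg0.57Fe0.43)3Al2Si3O12) = 443.809 g/mol, so wt% Al = 53.964/443.809 × 100 = 12.16%.
M(KAl3(SO4)2(OH)6) = 414.198 g/mol, so wt% Al = 80.946/414.198 × 100 = 19.54%.
12.16 − 19.54 = -7.38 pp.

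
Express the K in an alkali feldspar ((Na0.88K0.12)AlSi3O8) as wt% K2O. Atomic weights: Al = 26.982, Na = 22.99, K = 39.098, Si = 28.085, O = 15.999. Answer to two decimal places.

2.14 wt%

Molar mass of (Na0.88K0.12)AlSi3O8 = 0.88×22.99 + 0.12×39.098 + 1×26.982 + 3×28.085 + 8×15.999 = 264.152 g/mol.
Each formula unit contains 0.12 K, equivalent to 0.12/2 = 0.0600 mol K2O.
M(K2O) = 2×39.098 + 1×15.999 = 94.195 g/mol.
Mass of K2O per formula unit = 0.0600 × 94.195 = 5.652 g.
K2O wt% = 5.652 / 264.152 × 100 = 2.14%.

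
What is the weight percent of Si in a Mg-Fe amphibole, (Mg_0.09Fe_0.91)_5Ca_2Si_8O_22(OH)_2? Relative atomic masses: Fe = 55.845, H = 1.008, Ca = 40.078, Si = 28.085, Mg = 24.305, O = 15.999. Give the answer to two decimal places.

M((Mg_0.09Fe_0.91)_5Ca_2Si_8O_22(OH)_2) = 955.860 g/mol.
Si contributes 8 × 28.085 = 224.680 g per mole.
224.680/955.860 = 0.2351 → 23.51%.

23.51 weight percent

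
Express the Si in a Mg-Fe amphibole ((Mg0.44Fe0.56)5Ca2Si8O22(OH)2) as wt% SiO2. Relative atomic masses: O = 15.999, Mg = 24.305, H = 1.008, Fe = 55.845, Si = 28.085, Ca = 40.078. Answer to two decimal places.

Formula mass = 900.665 g/mol.
8 Si → 8.0000 mol SiO2 per formula unit; M(SiO2) = 60.083, so SiO2 mass = 480.664 g.
480.664/900.665 × 100 = 53.37 wt%.

53.37 wt%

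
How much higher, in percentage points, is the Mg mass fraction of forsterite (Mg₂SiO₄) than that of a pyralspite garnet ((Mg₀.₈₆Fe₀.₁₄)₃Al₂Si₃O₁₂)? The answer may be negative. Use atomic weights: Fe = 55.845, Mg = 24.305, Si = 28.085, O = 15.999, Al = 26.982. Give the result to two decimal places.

19.49 percentage points

First mineral: 48.610 g Mg in 140.691 g formula = 34.55 wt% Mg.
Second mineral: 62.707 g Mg in 416.369 g formula = 15.06 wt% Mg.
34.55% − 15.06% gives a difference of 19.49 percentage points.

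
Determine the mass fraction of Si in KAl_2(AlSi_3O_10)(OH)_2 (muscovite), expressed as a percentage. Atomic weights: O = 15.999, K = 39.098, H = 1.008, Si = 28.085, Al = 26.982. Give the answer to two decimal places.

M(KAl_2(AlSi_3O_10)(OH)_2) = 398.303 g/mol.
Si contributes 3 × 28.085 = 84.255 g per mole.
84.255/398.303 = 0.2115 → 21.15%.

21.15 wt%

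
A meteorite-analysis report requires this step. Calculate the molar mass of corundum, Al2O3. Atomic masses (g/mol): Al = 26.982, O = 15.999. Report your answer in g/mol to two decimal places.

Al: 2 × 26.982 = 53.9640
O: 3 × 15.999 = 47.9970
Summing the contributions gives the formula mass.

101.96 g/mol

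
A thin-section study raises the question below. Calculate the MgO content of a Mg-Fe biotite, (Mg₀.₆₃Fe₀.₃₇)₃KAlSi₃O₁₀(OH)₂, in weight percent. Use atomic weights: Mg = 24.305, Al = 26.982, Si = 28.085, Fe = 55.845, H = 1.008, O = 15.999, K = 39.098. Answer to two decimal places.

16.84 wt%

M((Mg₀.₆₃Fe₀.₃₇)₃KAlSi₃O₁₀(OH)₂) = 452.263 g/mol; M(MgO) = 40.304 g/mol.
Moles MgO per formula unit = 1.89 Mg ÷ 1 = 1.8900.
MgO fraction = (1.8900 × 40.304) / 452.263 = 76.175/452.263 = 0.1684.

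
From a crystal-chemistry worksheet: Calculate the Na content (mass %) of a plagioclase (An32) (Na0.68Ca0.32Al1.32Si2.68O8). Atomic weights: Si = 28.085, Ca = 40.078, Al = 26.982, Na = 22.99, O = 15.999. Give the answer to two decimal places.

Formula mass = 0.68·22.99 + 0.32·40.078 + 1.32·26.982 + 2.68·28.085 + 8·15.999 = 267.334 g/mol, of which 15.633 g is Na.
So Na makes up 15.633/267.334 = 0.0585 of the mass, i.e. 5.85%.

5.85 mass %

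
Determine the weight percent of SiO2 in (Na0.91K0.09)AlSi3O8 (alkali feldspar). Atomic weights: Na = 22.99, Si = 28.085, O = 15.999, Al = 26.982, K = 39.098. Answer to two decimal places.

68.36 wt%

Formula mass = 263.669 g/mol.
3 Si → 3.0000 mol SiO2 per formula unit; M(SiO2) = 60.083, so SiO2 mass = 180.249 g.
180.249/263.669 × 100 = 68.36 wt%.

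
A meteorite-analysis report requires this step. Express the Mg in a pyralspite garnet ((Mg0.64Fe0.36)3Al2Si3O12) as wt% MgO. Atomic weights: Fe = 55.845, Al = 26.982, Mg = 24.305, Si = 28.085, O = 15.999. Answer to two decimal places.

Formula mass = 437.185 g/mol.
1.92 Mg → 1.9200 mol MgO per formula unit; M(MgO) = 40.304, so MgO mass = 77.384 g.
77.384/437.185 × 100 = 17.70 wt%.

17.70 wt%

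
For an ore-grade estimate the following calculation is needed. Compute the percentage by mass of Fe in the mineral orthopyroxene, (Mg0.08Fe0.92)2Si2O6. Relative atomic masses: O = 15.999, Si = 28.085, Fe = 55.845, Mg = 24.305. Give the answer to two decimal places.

39.70 weight percent

Formula mass = 0.16×24.305 + 1.84×55.845 + 2×28.085 + 6×15.999 = 258.808 g/mol, of which 102.755 g is Fe.
So Fe makes up 102.755/258.808 = 0.3970 of the mass, i.e. 39.70%.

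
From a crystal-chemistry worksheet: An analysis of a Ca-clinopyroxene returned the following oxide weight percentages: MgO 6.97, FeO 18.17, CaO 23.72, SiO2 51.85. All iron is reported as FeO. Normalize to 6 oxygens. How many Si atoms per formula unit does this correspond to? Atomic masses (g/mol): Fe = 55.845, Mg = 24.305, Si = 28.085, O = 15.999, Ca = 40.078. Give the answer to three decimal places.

2.011 Si apfu

6.97 wt% MgO ÷ 40.304 g/mol = 0.17294 mol, giving 0.17294 Mg and 0.17294 O.
18.17 wt% FeO ÷ 71.844 g/mol = 0.25291 mol, giving 0.25291 Fe and 0.25291 O.
23.72 wt% CaO ÷ 56.077 g/mol = 0.42299 mol, giving 0.42299 Ca and 0.42299 O.
51.85 wt% SiO2 ÷ 60.083 g/mol = 0.86297 mol, giving 0.86297 Si and 1.72594 O.
Oxygen sums to 2.57478; scaling by 6/2.57478 = 2.33030 puts the formula on 6 O.
Si: 0.86297 × 2.33030 = 2.011 atoms per formula unit.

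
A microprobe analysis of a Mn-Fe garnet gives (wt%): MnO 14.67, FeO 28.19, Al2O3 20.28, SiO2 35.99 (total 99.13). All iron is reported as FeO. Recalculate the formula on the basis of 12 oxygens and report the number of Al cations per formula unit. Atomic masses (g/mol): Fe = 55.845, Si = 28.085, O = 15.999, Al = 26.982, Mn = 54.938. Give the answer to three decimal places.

14.67 wt% MnO ÷ 70.937 g/mol = 0.20680 mol, giving 0.20680 Mn and 0.20680 O.
28.19 wt% FeO ÷ 71.844 g/mol = 0.39238 mol, giving 0.39238 Fe and 0.39238 O.
20.28 wt% Al2O3 ÷ 101.961 g/mol = 0.19890 mol, giving 0.39780 Al and 0.59670 O.
35.99 wt% SiO2 ÷ 60.083 g/mol = 0.59900 mol, giving 0.59900 Si and 1.19800 O.
Oxygen sums to 2.39388; scaling by 12/2.39388 = 5.01278 puts the formula on 12 O.
Al: 0.39780 × 5.01278 = 1.994 atoms per formula unit.

1.994 Al apfu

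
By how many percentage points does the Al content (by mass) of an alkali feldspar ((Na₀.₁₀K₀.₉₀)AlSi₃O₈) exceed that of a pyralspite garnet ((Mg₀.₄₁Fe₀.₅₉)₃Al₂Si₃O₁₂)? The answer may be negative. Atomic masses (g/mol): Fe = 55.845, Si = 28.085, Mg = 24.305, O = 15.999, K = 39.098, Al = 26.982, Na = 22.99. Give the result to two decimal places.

-2.01 percentage points

Al in (Na₀.₁₀K₀.₉₀)AlSi₃O₈: molar mass 276.716 g/mol; 1×26.982 = 26.982 g → 9.75 wt%.
Al in (Mg₀.₄₁Fe₀.₅₉)₃Al₂Si₃O₁₂: molar mass 458.948 g/mol; 2×26.982 = 53.964 g → 11.76 wt%.
Difference = 9.75 − 11.76 = -2.01 percentage points.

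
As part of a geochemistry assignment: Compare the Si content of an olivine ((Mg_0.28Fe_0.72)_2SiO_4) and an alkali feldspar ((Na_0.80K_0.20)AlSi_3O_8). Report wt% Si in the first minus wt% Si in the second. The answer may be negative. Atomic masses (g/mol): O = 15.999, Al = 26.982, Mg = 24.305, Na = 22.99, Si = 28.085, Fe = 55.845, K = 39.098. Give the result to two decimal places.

-16.65 percentage points

First mineral: 28.085 g Si in 186.109 g formula = 15.09 wt% Si.
Second mineral: 84.255 g Si in 265.441 g formula = 31.74 wt% Si.
15.09% − 31.74% gives a difference of -16.65 percentage points.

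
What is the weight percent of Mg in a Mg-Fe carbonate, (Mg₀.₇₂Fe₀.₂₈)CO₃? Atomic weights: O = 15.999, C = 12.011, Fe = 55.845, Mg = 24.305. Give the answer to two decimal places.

M((Mg₀.₇₂Fe₀.₂₈)CO₃) = 93.144 g/mol.
Mg contributes 0.72 × 24.305 = 17.500 g per mole.
17.500/93.144 = 0.1879 → 18.79%.

18.79 wt%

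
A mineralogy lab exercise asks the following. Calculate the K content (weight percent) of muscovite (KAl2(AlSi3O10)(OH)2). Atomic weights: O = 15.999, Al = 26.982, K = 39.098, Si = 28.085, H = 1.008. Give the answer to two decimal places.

9.82 weight percent

M(KAl2(AlSi3O10)(OH)2) = 398.303 g/mol.
K contributes 1 × 39.098 = 39.098 g per mole.
39.098/398.303 = 0.0982 → 9.82%.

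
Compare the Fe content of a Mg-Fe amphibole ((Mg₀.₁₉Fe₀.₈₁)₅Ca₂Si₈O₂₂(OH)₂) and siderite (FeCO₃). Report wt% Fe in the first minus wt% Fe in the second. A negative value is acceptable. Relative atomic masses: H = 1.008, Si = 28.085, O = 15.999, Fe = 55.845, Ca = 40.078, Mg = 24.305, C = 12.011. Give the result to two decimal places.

-24.14 percentage points

M((Mg₀.₁₉Fe₀.₈₁)₅Ca₂Si₈O₂₂(OH)₂) = 940.090 g/mol, so wt% Fe = 226.172/940.090 × 100 = 24.06%.
M(FeCO₃) = 115.853 g/mol, so wt% Fe = 55.845/115.853 × 100 = 48.20%.
24.06 − 48.20 = -24.14 pp.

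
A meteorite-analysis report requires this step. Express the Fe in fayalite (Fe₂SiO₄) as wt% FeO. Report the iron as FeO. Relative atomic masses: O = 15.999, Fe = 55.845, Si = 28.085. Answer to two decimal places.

70.51 wt%

Molar mass of Fe₂SiO₄ = 2*55.845 + 1*28.085 + 4*15.999 = 203.771 g/mol.
Each formula unit contains 2 Fe, equivalent to 2/1 = 2.0000 mol FeO.
M(FeO) = 1×55.845 + 1×15.999 = 71.844 g/mol.
Mass of FeO per formula unit = 2.0000 × 71.844 = 143.688 g.
FeO wt% = 143.688 / 203.771 × 100 = 70.51%.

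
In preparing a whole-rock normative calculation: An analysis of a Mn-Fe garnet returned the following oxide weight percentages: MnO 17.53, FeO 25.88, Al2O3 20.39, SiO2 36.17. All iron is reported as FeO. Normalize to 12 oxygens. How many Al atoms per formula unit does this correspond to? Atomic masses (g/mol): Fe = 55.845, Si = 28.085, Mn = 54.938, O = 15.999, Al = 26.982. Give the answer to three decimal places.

1.990 Al apfu

MnO: 17.53/70.937 = 0.24712 mol → 0.24712 mol Mn, 0.24712 mol O.
FeO: 25.88/71.844 = 0.36022 mol → 0.36022 mol Fe, 0.36022 mol O.
Al2O3: 20.39/101.961 = 0.19998 mol → 0.39996 mol Al, 0.59994 mol O.
SiO2: 36.17/60.083 = 0.60200 mol → 0.60200 mol Si, 1.20400 mol O.
Total oxygen = 2.41128 mol. Normalization factor = 12/2.41128 = 4.97661.
Al per 12 O = 0.39996 × 4.97661 = 1.990.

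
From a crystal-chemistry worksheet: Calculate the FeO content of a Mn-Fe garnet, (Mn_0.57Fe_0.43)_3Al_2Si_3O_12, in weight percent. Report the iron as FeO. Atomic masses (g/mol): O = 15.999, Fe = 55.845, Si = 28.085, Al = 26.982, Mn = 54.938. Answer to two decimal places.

M((Mn_0.57Fe_0.43)_3Al_2Si_3O_12) = 496.191 g/mol; M(FeO) = 71.844 g/mol.
Moles FeO per formula unit = 1.29 Fe ÷ 1 = 1.2900.
FeO fraction = (1.2900 × 71.844) / 496.191 = 92.679/496.191 = 0.1868.

18.68 wt%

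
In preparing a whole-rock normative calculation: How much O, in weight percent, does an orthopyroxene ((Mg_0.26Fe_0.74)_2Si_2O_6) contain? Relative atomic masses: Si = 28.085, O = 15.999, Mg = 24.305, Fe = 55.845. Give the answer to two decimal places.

38.79 weight percent

Formula mass = 0.52*24.305 + 1.48*55.845 + 2*28.085 + 6*15.999 = 247.453 g/mol, of which 95.994 g is O.
So O makes up 95.994/247.453 = 0.3879 of the mass, i.e. 38.79%.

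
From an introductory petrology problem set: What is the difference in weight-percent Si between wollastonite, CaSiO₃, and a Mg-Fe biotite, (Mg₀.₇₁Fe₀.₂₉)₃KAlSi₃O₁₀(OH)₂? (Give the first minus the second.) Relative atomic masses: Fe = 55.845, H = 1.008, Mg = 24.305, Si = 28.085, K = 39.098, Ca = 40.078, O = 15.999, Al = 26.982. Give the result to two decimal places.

First mineral: 28.085 g Si in 116.160 g formula = 24.18 wt% Si.
Second mineral: 84.255 g Si in 444.694 g formula = 18.95 wt% Si.
24.18% − 18.95% gives a difference of 5.23 percentage points.

5.23 percentage points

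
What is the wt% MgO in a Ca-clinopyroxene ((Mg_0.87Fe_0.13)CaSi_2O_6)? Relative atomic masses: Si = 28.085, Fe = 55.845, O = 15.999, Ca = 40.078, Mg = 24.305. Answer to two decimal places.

15.89 wt%

M((Mg_0.87Fe_0.13)CaSi_2O_6) = 220.647 g/mol; M(MgO) = 40.304 g/mol.
Moles MgO per formula unit = 0.87 Mg ÷ 1 = 0.8700.
MgO fraction = (0.8700 × 40.304) / 220.647 = 35.064/220.647 = 0.1589.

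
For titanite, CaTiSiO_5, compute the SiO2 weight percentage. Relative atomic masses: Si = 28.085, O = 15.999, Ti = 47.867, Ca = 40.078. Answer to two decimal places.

30.65 wt%

Formula mass = 196.025 g/mol.
1 Si → 1.0000 mol SiO2 per formula unit; M(SiO2) = 60.083, so SiO2 mass = 60.083 g.
60.083/196.025 × 100 = 30.65 wt%.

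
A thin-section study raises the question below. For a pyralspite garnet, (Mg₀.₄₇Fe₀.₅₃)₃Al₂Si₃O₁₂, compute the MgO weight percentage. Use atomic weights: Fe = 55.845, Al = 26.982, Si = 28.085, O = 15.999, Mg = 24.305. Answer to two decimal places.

12.54 wt%

Molar mass of (Mg₀.₄₇Fe₀.₅₃)₃Al₂Si₃O₁₂ = 1.41·24.305 + 1.59·55.845 + 2·26.982 + 3·28.085 + 12·15.999 = 453.271 g/mol.
Each formula unit contains 1.41 Mg, equivalent to 1.41/1 = 1.4100 mol MgO.
M(MgO) = 1×24.305 + 1×15.999 = 40.304 g/mol.
Mass of MgO per formula unit = 1.4100 × 40.304 = 56.829 g.
MgO wt% = 56.829 / 453.271 × 100 = 12.54%.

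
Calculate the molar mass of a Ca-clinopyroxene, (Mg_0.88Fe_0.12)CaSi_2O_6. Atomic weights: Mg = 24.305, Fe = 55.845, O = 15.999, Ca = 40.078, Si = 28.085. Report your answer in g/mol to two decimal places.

220.33 g/mol

The formula mass is the sum 0.88·24.305 + 0.12·55.845 + 1·40.078 + 2·28.085 + 6·15.999.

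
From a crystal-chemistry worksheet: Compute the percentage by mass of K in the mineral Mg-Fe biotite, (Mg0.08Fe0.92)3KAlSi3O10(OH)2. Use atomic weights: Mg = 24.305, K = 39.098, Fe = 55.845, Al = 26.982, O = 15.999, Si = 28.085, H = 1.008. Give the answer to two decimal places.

Formula mass = 0.24×24.305 + 2.76×55.845 + 1×39.098 + 1×26.982 + 3×28.085 + 12×15.999 + 2×1.008 = 504.304 g/mol, of which 39.098 g is K.
So K makes up 39.098/504.304 = 0.0775 of the mass, i.e. 7.75%.

7.75 weight percent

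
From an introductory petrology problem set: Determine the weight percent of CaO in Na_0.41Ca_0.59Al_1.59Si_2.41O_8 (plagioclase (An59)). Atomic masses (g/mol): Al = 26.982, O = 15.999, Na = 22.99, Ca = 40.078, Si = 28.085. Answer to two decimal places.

Molar mass of Na_0.41Ca_0.59Al_1.59Si_2.41O_8 = 0.41*22.99 + 0.59*40.078 + 1.59*26.982 + 2.41*28.085 + 8*15.999 = 271.650 g/mol.
Each formula unit contains 0.59 Ca, equivalent to 0.59/1 = 0.5900 mol CaO.
M(CaO) = 1×40.078 + 1×15.999 = 56.077 g/mol.
Mass of CaO per formula unit = 0.5900 × 56.077 = 33.085 g.
CaO wt% = 33.085 / 271.650 × 100 = 12.18%.

12.18 wt%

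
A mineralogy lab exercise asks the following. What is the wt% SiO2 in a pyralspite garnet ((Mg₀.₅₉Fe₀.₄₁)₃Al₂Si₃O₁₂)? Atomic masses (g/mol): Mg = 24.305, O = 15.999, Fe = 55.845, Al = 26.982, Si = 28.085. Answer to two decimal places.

Molar mass of (Mg₀.₅₉Fe₀.₄₁)₃Al₂Si₃O₁₂ = 1.77×24.305 + 1.23×55.845 + 2×26.982 + 3×28.085 + 12×15.999 = 441.916 g/mol.
Each formula unit contains 3 Si, equivalent to 3/1 = 3.0000 mol SiO2.
M(SiO2) = 1×28.085 + 2×15.999 = 60.083 g/mol.
Mass of SiO2 per formula unit = 3.0000 × 60.083 = 180.249 g.
SiO2 wt% = 180.249 / 441.916 × 100 = 40.79%.

40.79 wt%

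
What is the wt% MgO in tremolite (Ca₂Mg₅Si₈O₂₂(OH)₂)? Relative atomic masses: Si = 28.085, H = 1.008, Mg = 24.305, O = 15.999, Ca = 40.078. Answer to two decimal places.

24.81 wt%

Formula mass = 812.353 g/mol.
5 Mg → 5.0000 mol MgO per formula unit; M(MgO) = 40.304, so MgO mass = 201.520 g.
201.520/812.353 × 100 = 24.81 wt%.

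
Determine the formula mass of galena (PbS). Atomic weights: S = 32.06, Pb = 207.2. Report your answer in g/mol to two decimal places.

239.26 g/mol

The formula mass is the sum 1·207.2 + 1·32.06.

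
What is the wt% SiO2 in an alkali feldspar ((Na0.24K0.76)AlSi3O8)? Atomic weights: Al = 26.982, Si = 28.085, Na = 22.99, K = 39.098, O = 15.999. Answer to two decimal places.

65.67 wt%

Formula mass = 274.461 g/mol.
3 Si → 3.0000 mol SiO2 per formula unit; M(SiO2) = 60.083, so SiO2 mass = 180.249 g.
180.249/274.461 × 100 = 65.67 wt%.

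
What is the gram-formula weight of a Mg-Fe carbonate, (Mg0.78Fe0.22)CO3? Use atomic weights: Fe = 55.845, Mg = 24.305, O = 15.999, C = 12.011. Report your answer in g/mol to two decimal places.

The formula mass is the sum 0.78·24.305 + 0.22·55.845 + 1·12.011 + 3·15.999.

91.25 g/mol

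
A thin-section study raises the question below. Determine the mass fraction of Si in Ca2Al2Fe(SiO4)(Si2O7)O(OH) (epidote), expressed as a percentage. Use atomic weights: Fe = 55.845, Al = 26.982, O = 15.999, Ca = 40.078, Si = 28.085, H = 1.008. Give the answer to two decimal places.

M(Ca2Al2Fe(SiO4)(Si2O7)O(OH)) = 483.215 g/mol.
Si contributes 3 × 28.085 = 84.255 g per mole.
84.255/483.215 = 0.1744 → 17.44%.

17.44 wt%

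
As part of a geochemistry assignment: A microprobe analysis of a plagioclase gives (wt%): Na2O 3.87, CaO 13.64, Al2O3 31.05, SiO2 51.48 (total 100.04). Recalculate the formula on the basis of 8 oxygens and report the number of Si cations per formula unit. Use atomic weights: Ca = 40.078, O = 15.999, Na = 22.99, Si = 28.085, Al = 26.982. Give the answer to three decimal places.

Na2O (M=61.979): mol = 0.06244; Na = 0.12488, O = 0.06244.
CaO (M=56.077): mol = 0.24324; Ca = 0.24324, O = 0.24324.
Al2O3 (M=101.961): mol = 0.30453; Al = 0.60906, O = 0.91359.
SiO2 (M=60.083): mol = 0.85681; Si = 0.85681, O = 1.71362.
ΣO = 2.93289; factor = 8/ΣO = 2.72768.
Si apfu = 0.85681 × 2.72768 = 2.337.

2.337 Si apfu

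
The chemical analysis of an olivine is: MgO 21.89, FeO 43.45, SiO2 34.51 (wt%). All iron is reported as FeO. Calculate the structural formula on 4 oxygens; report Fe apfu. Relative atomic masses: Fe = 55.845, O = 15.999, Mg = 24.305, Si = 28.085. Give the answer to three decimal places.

1.053 Fe apfu

MgO: 21.89/40.304 = 0.54312 mol → 0.54312 mol Mg, 0.54312 mol O.
FeO: 43.45/71.844 = 0.60478 mol → 0.60478 mol Fe, 0.60478 mol O.
SiO2: 34.51/60.083 = 0.57437 mol → 0.57437 mol Si, 1.14874 mol O.
Total oxygen = 2.29664 mol. Normalization factor = 4/2.29664 = 1.74167.
Fe per 4 O = 0.60478 × 1.74167 = 1.053.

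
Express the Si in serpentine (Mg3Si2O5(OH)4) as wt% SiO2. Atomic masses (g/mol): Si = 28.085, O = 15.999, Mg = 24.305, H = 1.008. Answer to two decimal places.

Formula mass = 277.108 g/mol.
2 Si → 2.0000 mol SiO2 per formula unit; M(SiO2) = 60.083, so SiO2 mass = 120.166 g.
120.166/277.108 × 100 = 43.36 wt%.

43.36 wt%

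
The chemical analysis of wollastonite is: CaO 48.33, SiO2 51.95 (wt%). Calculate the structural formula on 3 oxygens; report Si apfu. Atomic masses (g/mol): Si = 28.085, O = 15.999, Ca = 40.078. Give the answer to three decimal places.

1.001 Si apfu

48.33 wt% CaO ÷ 56.077 g/mol = 0.86185 mol, giving 0.86185 Ca and 0.86185 O.
51.95 wt% SiO2 ÷ 60.083 g/mol = 0.86464 mol, giving 0.86464 Si and 1.72928 O.
Oxygen sums to 2.59113; scaling by 3/2.59113 = 1.15780 puts the formula on 3 O.
Si: 0.86464 × 1.15780 = 1.001 atoms per formula unit.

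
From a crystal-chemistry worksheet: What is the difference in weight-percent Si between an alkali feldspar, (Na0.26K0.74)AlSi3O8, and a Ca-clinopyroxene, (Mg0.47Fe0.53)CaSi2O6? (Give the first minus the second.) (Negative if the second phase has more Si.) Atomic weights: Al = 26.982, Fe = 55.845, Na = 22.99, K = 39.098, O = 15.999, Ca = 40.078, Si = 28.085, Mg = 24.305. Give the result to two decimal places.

6.65 percentage points

Si in (Na0.26K0.74)AlSi3O8: molar mass 274.139 g/mol; 3×28.085 = 84.255 g → 30.73 wt%.
Si in (Mg0.47Fe0.53)CaSi2O6: molar mass 233.263 g/mol; 2×28.085 = 56.170 g → 24.08 wt%.
Difference = 30.73 − 24.08 = 6.65 percentage points.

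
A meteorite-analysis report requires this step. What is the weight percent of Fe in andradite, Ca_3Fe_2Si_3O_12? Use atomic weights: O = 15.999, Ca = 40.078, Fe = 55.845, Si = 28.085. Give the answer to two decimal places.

M(Ca_3Fe_2Si_3O_12) = 508.167 g/mol.
Fe contributes 2 × 55.845 = 111.690 g per mole.
111.690/508.167 = 0.2198 → 21.98%.

21.98 weight percent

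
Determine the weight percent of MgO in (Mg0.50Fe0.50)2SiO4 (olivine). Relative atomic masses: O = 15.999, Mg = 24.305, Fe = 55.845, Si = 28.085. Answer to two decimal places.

23.40 wt%

Molar mass of (Mg0.50Fe0.50)2SiO4 = 1×24.305 + 1×55.845 + 1×28.085 + 4×15.999 = 172.231 g/mol.
Each formula unit contains 1 Mg, equivalent to 1/1 = 1.0000 mol MgO.
M(MgO) = 1×24.305 + 1×15.999 = 40.304 g/mol.
Mass of MgO per formula unit = 1.0000 × 40.304 = 40.304 g.
MgO wt% = 40.304 / 172.231 × 100 = 23.40%.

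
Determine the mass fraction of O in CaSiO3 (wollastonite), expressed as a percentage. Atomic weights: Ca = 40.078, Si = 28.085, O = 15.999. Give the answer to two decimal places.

41.32 wt%

M(CaSiO3) = 116.160 g/mol.
O contributes 3 × 15.999 = 47.997 g per mole.
47.997/116.160 = 0.4132 → 41.32%.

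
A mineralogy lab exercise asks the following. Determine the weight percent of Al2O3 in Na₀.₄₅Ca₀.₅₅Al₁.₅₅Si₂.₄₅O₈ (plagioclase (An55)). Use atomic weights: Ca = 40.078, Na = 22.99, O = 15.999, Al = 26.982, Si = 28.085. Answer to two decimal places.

Formula mass = 271.011 g/mol.
1.55 Al → 0.7750 mol Al2O3 per formula unit; M(Al2O3) = 101.961, so Al2O3 mass = 79.020 g.
79.020/271.011 × 100 = 29.16 wt%.

29.16 wt%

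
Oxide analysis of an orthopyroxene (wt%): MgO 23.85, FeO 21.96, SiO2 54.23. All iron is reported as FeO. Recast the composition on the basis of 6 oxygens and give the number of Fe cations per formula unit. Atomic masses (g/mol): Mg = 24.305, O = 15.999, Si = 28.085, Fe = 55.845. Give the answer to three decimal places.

23.85 wt% MgO ÷ 40.304 g/mol = 0.59175 mol, giving 0.59175 Mg and 0.59175 O.
21.96 wt% FeO ÷ 71.844 g/mol = 0.30566 mol, giving 0.30566 Fe and 0.30566 O.
54.23 wt% SiO2 ÷ 60.083 g/mol = 0.90258 mol, giving 0.90258 Si and 1.80516 O.
Oxygen sums to 2.70257; scaling by 6/2.70257 = 2.22011 puts the formula on 6 O.
Fe: 0.30566 × 2.22011 = 0.679 atoms per formula unit.

0.679 Fe apfu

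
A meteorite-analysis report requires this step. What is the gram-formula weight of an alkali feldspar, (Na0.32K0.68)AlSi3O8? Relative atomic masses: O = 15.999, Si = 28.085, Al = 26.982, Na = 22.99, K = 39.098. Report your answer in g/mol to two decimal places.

273.17 g/mol

M = 0.32·22.99 + 0.68·39.098 + 1·26.982 + 3·28.085 + 8·15.999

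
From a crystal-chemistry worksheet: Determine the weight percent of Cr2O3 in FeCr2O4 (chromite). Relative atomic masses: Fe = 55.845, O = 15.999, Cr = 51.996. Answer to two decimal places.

67.90 wt%

M(FeCr2O4) = 223.833 g/mol; M(Cr2O3) = 151.989 g/mol.
Moles Cr2O3 per formula unit = 2 Cr ÷ 2 = 1.0000.
Cr2O3 fraction = (1.0000 × 151.989) / 223.833 = 151.989/223.833 = 0.6790.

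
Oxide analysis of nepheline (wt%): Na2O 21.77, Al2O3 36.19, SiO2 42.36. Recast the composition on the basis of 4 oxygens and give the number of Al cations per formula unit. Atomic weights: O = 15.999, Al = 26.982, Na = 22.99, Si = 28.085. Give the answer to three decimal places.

Na2O (M=61.979): mol = 0.35125; Na = 0.70250, O = 0.35125.
Al2O3 (M=101.961): mol = 0.35494; Al = 0.70988, O = 1.06482.
SiO2 (M=60.083): mol = 0.70502; Si = 0.70502, O = 1.41004.
ΣO = 2.82611; factor = 4/ΣO = 1.41537.
Al apfu = 0.70988 × 1.41537 = 1.005.

1.005 Al apfu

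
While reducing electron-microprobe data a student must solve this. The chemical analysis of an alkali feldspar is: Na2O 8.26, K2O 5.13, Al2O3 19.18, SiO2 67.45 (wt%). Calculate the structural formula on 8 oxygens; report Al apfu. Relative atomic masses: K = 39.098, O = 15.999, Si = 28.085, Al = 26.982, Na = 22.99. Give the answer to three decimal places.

Na2O (M=61.979): mol = 0.13327; Na = 0.26654, O = 0.13327.
K2O (M=94.195): mol = 0.05446; K = 0.10892, O = 0.05446.
Al2O3 (M=101.961): mol = 0.18811; Al = 0.37622, O = 0.56433.
SiO2 (M=60.083): mol = 1.12261; Si = 1.12261, O = 2.24522.
ΣO = 2.99728; factor = 8/ΣO = 2.66909.
Al apfu = 0.37622 × 2.66909 = 1.004.

1.004 Al apfu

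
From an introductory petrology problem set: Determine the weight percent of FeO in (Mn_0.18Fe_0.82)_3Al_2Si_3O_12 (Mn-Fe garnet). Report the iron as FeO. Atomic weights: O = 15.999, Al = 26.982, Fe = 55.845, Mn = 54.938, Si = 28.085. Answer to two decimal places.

M((Mn_0.18Fe_0.82)_3Al_2Si_3O_12) = 497.252 g/mol; M(FeO) = 71.844 g/mol.
Moles FeO per formula unit = 2.46 Fe ÷ 1 = 2.4600.
FeO fraction = (2.4600 × 71.844) / 497.252 = 176.736/497.252 = 0.3554.

35.54 wt%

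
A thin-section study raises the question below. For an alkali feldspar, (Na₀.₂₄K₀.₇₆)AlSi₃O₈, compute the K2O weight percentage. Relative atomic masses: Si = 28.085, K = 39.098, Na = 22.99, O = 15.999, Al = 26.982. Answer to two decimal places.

13.04 wt%

M((Na₀.₂₄K₀.₇₆)AlSi₃O₈) = 274.461 g/mol; M(K2O) = 94.195 g/mol.
Moles K2O per formula unit = 0.76 K ÷ 2 = 0.3800.
K2O fraction = (0.3800 × 94.195) / 274.461 = 35.794/274.461 = 0.1304.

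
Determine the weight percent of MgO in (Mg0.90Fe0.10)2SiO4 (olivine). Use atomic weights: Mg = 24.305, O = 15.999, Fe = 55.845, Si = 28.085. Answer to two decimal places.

49.35 wt%

Molar mass of (Mg0.90Fe0.10)2SiO4 = 1.80·24.305 + 0.20·55.845 + 1·28.085 + 4·15.999 = 146.999 g/mol.
Each formula unit contains 1.80 Mg, equivalent to 1.80/1 = 1.8000 mol MgO.
M(MgO) = 1×24.305 + 1×15.999 = 40.304 g/mol.
Mass of MgO per formula unit = 1.8000 × 40.304 = 72.547 g.
MgO wt% = 72.547 / 146.999 × 100 = 49.35%.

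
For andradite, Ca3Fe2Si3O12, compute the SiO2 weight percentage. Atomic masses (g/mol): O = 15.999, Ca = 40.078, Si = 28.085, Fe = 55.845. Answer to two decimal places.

35.47 wt%

Formula mass = 508.167 g/mol.
3 Si → 3.0000 mol SiO2 per formula unit; M(SiO2) = 60.083, so SiO2 mass = 180.249 g.
180.249/508.167 × 100 = 35.47 wt%.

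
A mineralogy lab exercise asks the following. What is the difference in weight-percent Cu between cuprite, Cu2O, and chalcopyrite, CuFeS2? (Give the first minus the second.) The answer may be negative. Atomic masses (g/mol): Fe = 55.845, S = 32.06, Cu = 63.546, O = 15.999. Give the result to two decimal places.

Cu in Cu2O: molar mass 143.091 g/mol; 2×63.546 = 127.092 g → 88.82 wt%.
Cu in CuFeS2: molar mass 183.511 g/mol; 1×63.546 = 63.546 g → 34.63 wt%.
Difference = 88.82 − 34.63 = 54.19 percentage points.

54.19 percentage points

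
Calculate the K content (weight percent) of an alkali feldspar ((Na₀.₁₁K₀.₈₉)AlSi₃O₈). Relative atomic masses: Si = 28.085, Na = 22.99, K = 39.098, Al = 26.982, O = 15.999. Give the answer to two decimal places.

Molar mass of (Na₀.₁₁K₀.₈₉)AlSi₃O₈: 0.11·22.99 + 0.89·39.098 + 1·26.982 + 3·28.085 + 8·15.999 = 276.555 g/mol.
Mass of K per formula unit: 0.89 × 39.098 = 34.797 g.
Weight fraction K = 34.797 / 276.555 = 0.1258.

12.58 weight percent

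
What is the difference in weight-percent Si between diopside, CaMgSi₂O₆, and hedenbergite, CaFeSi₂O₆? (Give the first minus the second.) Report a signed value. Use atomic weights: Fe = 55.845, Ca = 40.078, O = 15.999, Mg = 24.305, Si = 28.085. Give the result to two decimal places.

First mineral: 56.170 g Si in 216.547 g formula = 25.94 wt% Si.
Second mineral: 56.170 g Si in 248.087 g formula = 22.64 wt% Si.
25.94% − 22.64% gives a difference of 3.30 percentage points.

3.30 percentage points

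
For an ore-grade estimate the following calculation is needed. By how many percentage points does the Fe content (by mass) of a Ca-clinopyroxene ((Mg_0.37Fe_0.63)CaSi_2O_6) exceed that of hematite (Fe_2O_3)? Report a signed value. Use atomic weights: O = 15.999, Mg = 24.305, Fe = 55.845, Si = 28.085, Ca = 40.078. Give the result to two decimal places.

-55.06 percentage points

Fe in (Mg_0.37Fe_0.63)CaSi_2O_6: molar mass 236.417 g/mol; 0.63×55.845 = 35.182 g → 14.88 wt%.
Fe in Fe_2O_3: molar mass 159.687 g/mol; 2×55.845 = 111.690 g → 69.94 wt%.
Difference = 14.88 − 69.94 = -55.06 percentage points.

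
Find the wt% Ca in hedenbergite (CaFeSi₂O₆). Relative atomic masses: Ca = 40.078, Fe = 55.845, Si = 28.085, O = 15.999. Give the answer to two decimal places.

16.15 wt%

Molar mass of CaFeSi₂O₆: 1×40.078 + 1×55.845 + 2×28.085 + 6×15.999 = 248.087 g/mol.
Mass of Ca per formula unit: 1 × 40.078 = 40.078 g.
Weight fraction Ca = 40.078 / 248.087 = 0.1615.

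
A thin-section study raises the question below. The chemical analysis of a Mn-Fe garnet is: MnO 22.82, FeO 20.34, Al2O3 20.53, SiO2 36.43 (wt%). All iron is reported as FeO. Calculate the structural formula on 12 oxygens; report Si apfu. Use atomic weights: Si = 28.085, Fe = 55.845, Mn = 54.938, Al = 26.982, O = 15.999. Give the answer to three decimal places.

3.005 Si apfu

MnO (M=70.937): mol = 0.32169; Mn = 0.32169, O = 0.32169.
FeO (M=71.844): mol = 0.28311; Fe = 0.28311, O = 0.28311.
Al2O3 (M=101.961): mol = 0.20135; Al = 0.40270, O = 0.60405.
SiO2 (M=60.083): mol = 0.60633; Si = 0.60633, O = 1.21266.
ΣO = 2.42151; factor = 12/ΣO = 4.95559.
Si apfu = 0.60633 × 4.95559 = 3.005.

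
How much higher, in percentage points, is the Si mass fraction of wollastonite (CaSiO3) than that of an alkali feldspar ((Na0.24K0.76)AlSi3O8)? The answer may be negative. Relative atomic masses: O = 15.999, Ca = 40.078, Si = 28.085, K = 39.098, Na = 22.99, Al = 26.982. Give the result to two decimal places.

-6.52 percentage points

Si in CaSiO3: molar mass 116.160 g/mol; 1×28.085 = 28.085 g → 24.18 wt%.
Si in (Na0.24K0.76)AlSi3O8: molar mass 274.461 g/mol; 3×28.085 = 84.255 g → 30.70 wt%.
Difference = 24.18 − 30.70 = -6.52 percentage points.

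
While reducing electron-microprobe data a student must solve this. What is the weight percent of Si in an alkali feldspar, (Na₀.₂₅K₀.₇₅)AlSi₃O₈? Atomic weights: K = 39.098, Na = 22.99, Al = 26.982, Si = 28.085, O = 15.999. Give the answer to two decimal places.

Formula mass = 0.25*22.99 + 0.75*39.098 + 1*26.982 + 3*28.085 + 8*15.999 = 274.300 g/mol, of which 84.255 g is Si.
So Si makes up 84.255/274.300 = 0.3072 of the mass, i.e. 30.72%.

30.72 mass %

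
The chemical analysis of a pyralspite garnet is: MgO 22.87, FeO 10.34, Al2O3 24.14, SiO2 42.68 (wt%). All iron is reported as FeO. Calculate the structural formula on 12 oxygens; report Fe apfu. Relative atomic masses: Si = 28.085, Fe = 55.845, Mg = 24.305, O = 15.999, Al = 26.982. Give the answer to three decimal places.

0.608 Fe apfu

MgO (M=40.304): mol = 0.56744; Mg = 0.56744, O = 0.56744.
FeO (M=71.844): mol = 0.14392; Fe = 0.14392, O = 0.14392.
Al2O3 (M=101.961): mol = 0.23676; Al = 0.47352, O = 0.71028.
SiO2 (M=60.083): mol = 0.71035; Si = 0.71035, O = 1.42070.
ΣO = 2.84234; factor = 12/ΣO = 4.22187.
Fe apfu = 0.14392 × 4.22187 = 0.608.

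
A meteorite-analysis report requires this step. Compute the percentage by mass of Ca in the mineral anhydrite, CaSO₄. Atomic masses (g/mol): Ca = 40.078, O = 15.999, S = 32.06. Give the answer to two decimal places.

Molar mass of CaSO₄: 1·40.078 + 1·32.06 + 4·15.999 = 136.134 g/mol.
Mass of Ca per formula unit: 1 × 40.078 = 40.078 g.
Weight fraction Ca = 40.078 / 136.134 = 0.2944.

29.44 wt%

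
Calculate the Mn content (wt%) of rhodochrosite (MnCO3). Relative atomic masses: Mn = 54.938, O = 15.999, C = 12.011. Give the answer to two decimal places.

M(MnCO3) = 114.946 g/mol.
Mn contributes 1 × 54.938 = 54.938 g per mole.
54.938/114.946 = 0.4779 → 47.79%.

47.79 wt%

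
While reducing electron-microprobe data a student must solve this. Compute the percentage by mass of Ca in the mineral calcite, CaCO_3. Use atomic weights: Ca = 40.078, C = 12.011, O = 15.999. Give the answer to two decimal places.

M(CaCO_3) = 100.086 g/mol.
Ca contributes 1 × 40.078 = 40.078 g per mole.
40.078/100.086 = 0.4004 → 40.04%.

40.04 mass %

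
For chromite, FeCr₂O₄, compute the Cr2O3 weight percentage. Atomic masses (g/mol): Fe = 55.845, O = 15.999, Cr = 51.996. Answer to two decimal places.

67.90 wt%

M(FeCr₂O₄) = 223.833 g/mol; M(Cr2O3) = 151.989 g/mol.
Moles Cr2O3 per formula unit = 2 Cr ÷ 2 = 1.0000.
Cr2O3 fraction = (1.0000 × 151.989) / 223.833 = 151.989/223.833 = 0.6790.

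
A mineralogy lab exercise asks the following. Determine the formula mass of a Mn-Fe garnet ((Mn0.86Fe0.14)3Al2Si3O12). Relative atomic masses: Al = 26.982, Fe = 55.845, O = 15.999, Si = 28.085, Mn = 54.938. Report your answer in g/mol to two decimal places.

Mn: 2.58 × 54.938 = 141.7400
Fe: 0.42 × 55.845 = 23.4549
Al: 2 × 26.982 = 53.9640
Si: 3 × 28.085 = 84.2550
O: 12 × 15.999 = 191.9880
Summing the contributions gives the formula mass.

495.40 g/mol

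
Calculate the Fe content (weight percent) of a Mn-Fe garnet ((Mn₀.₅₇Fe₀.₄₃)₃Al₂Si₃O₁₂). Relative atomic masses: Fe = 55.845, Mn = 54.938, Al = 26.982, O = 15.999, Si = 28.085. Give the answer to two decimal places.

14.52 weight percent

M((Mn₀.₅₇Fe₀.₄₃)₃Al₂Si₃O₁₂) = 496.191 g/mol.
Fe contributes 1.29 × 55.845 = 72.040 g per mole.
72.040/496.191 = 0.1452 → 14.52%.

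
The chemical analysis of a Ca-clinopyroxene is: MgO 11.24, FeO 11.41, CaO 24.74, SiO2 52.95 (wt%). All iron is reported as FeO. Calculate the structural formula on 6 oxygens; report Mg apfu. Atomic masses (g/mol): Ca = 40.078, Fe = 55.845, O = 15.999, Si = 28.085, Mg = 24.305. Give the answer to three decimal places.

0.633 Mg apfu

MgO (M=40.304): mol = 0.27888; Mg = 0.27888, O = 0.27888.
FeO (M=71.844): mol = 0.15882; Fe = 0.15882, O = 0.15882.
CaO (M=56.077): mol = 0.44118; Ca = 0.44118, O = 0.44118.
SiO2 (M=60.083): mol = 0.88128; Si = 0.88128, O = 1.76256.
ΣO = 2.64144; factor = 6/ΣO = 2.27149.
Mg apfu = 0.27888 × 2.27149 = 0.633.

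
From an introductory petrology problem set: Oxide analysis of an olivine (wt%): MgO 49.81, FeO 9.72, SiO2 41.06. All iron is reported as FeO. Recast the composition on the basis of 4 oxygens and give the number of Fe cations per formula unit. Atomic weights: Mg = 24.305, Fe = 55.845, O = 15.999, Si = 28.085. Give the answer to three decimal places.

49.81 wt% MgO ÷ 40.304 g/mol = 1.23586 mol, giving 1.23586 Mg and 1.23586 O.
9.72 wt% FeO ÷ 71.844 g/mol = 0.13529 mol, giving 0.13529 Fe and 0.13529 O.
41.06 wt% SiO2 ÷ 60.083 g/mol = 0.68339 mol, giving 0.68339 Si and 1.36678 O.
Oxygen sums to 2.73793; scaling by 4/2.73793 = 1.46096 puts the formula on 4 O.
Fe: 0.13529 × 1.46096 = 0.198 atoms per formula unit.

0.198 Fe apfu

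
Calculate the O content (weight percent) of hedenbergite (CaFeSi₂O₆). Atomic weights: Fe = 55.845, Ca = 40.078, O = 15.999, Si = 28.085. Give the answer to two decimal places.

38.69 weight percent

Molar mass of CaFeSi₂O₆: 1*40.078 + 1*55.845 + 2*28.085 + 6*15.999 = 248.087 g/mol.
Mass of O per formula unit: 6 × 15.999 = 95.994 g.
Weight fraction O = 95.994 / 248.087 = 0.3869.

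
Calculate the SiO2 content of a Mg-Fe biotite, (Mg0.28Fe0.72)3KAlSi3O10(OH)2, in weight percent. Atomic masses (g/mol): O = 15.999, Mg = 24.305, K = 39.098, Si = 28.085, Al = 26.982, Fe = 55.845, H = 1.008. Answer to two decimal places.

37.14 wt%

M((Mg0.28Fe0.72)3KAlSi3O10(OH)2) = 485.380 g/mol; M(SiO2) = 60.083 g/mol.
Moles SiO2 per formula unit = 3 Si ÷ 1 = 3.0000.
SiO2 fraction = (3.0000 × 60.083) / 485.380 = 180.249/485.380 = 0.3714.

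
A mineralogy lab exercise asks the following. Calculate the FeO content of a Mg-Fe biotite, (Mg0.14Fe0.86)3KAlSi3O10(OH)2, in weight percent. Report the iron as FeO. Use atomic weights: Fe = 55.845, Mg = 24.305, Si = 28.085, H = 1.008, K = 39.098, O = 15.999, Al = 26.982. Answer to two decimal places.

Formula mass = 498.627 g/mol.
2.58 Fe → 2.5800 mol FeO per formula unit; M(FeO) = 71.844, so FeO mass = 185.358 g.
185.358/498.627 × 100 = 37.17 wt%.

37.17 wt%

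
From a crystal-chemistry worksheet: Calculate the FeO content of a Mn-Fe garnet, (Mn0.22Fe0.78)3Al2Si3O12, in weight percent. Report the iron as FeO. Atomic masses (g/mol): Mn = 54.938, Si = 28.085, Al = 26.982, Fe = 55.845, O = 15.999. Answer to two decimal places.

33.82 wt%

Formula mass = 497.143 g/mol.
2.34 Fe → 2.3400 mol FeO per formula unit; M(FeO) = 71.844, so FeO mass = 168.115 g.
168.115/497.143 × 100 = 33.82 wt%.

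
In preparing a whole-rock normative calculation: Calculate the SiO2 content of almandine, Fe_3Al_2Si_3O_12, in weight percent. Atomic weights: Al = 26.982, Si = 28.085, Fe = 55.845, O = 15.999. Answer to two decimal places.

36.21 wt%

Molar mass of Fe_3Al_2Si_3O_12 = 3*55.845 + 2*26.982 + 3*28.085 + 12*15.999 = 497.742 g/mol.
Each formula unit contains 3 Si, equivalent to 3/1 = 3.0000 mol SiO2.
M(SiO2) = 1×28.085 + 2×15.999 = 60.083 g/mol.
Mass of SiO2 per formula unit = 3.0000 × 60.083 = 180.249 g.
SiO2 wt% = 180.249 / 497.742 × 100 = 36.21%.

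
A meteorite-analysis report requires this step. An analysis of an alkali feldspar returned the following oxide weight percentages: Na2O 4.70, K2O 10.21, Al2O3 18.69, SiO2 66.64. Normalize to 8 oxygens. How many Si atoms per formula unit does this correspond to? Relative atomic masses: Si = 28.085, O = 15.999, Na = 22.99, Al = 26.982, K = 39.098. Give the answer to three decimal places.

3.005 Si apfu

Na2O: 4.70/61.979 = 0.07583 mol → 0.15166 mol Na, 0.07583 mol O.
K2O: 10.21/94.195 = 0.10839 mol → 0.21678 mol K, 0.10839 mol O.
Al2O3: 18.69/101.961 = 0.18331 mol → 0.36662 mol Al, 0.54993 mol O.
SiO2: 66.64/60.083 = 1.10913 mol → 1.10913 mol Si, 2.21826 mol O.
Total oxygen = 2.95241 mol. Normalization factor = 8/2.95241 = 2.70965.
Si per 8 O = 1.10913 × 2.70965 = 3.005.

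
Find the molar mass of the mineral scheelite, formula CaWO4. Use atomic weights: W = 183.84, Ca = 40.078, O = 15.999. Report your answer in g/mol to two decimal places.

287.91 g/mol

The formula mass is the sum 1×40.078 + 1×183.84 + 4×15.999.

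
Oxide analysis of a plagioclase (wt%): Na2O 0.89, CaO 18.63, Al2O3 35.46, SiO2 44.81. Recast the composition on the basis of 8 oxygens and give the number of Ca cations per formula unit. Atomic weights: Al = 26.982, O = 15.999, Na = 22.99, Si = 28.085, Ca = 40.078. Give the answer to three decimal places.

0.922 Ca apfu

Na2O (M=61.979): mol = 0.01436; Na = 0.02872, O = 0.01436.
CaO (M=56.077): mol = 0.33222; Ca = 0.33222, O = 0.33222.
Al2O3 (M=101.961): mol = 0.34778; Al = 0.69556, O = 1.04334.
SiO2 (M=60.083): mol = 0.74580; Si = 0.74580, O = 1.49160.
ΣO = 2.88152; factor = 8/ΣO = 2.77631.
Ca apfu = 0.33222 × 2.77631 = 0.922.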